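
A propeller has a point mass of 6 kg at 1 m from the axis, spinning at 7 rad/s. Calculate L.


Given: m = 6 kg, r = 1 m, omega = 7 rad/s
For a point mass: I = m*r^2
I = 6*1^2 = 6*1 = 6
L = I*omega = 6*7
L = 42 kg*m^2/s

42 kg*m^2/s


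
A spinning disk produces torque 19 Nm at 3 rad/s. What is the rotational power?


Given: tau = 19 Nm, omega = 3 rad/s
Using P = tau * omega
P = 19 * 3
P = 57 W

57 W


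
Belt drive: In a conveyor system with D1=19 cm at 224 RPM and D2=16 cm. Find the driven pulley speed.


Given: D1 = 19 cm, w1 = 224 RPM, D2 = 16 cm
Using D1*w1 = D2*w2
w2 = D1*w1 / D2
w2 = 19*224 / 16
w2 = 4256 / 16
w2 = 266 RPM

266 RPM


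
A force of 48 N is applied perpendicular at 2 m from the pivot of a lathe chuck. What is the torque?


Given: F = 48 N, r = 2 m, angle = 90 deg (perpendicular)
Using tau = F * r * sin(90)
sin(90) = 1
tau = 48 * 2 * 1
tau = 96 Nm

96 Nm


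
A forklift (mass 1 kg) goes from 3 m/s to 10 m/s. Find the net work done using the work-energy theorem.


Given: m = 1 kg, v0 = 3 m/s, v = 10 m/s
Using W = (1/2)*m*(v^2 - v0^2)
v^2 = 10^2 = 100
v0^2 = 3^2 = 9
v^2 - v0^2 = 100 - 9 = 91
W = (1/2)*1*91 = 91/2 J

91/2 J


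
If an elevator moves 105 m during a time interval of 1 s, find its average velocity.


Given: distance d = 105 m, time t = 1 s
Using v = d / t
v = 105 / 1
v = 105 m/s

105 m/s


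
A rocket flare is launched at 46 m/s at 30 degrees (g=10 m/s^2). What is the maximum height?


Given: v0 = 46 m/s, theta = 30 deg, g = 10 m/s^2
sin^2(30) = 1/4
Using H = v0^2 * sin^2(theta) / (2*g)
H = 46^2 * 1/4 / (2*10)
H = 2116 * 1/4 / 20
H = 529 / 20
H = 529/20 m

529/20 m


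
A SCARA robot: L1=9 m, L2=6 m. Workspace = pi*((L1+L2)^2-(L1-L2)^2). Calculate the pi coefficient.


Given: L1 = 9, L2 = 6
(L1+L2)^2 = (15)^2 = 225
(L1-L2)^2 = (3)^2 = 9
Difference = 225 - 9 = 216
This equals 4*L1*L2 = 4*9*6 = 216
Workspace area = 216*pi

216


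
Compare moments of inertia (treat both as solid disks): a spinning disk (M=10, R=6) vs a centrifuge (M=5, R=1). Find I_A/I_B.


Given: M1=10 kg, R1=6 m, M2=5 kg, R2=1 m
For a disk: I = (1/2)*M*R^2, so I_A/I_B = (M1*R1^2)/(M2*R2^2)
M1*R1^2 = 10*36 = 360
M2*R2^2 = 5*1 = 5
I_A/I_B = 360/5 = 72

72


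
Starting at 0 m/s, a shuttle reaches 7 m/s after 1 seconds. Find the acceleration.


Given: initial velocity v0 = 0 m/s, final velocity v = 7 m/s, time t = 1 s
Using a = (v - v0) / t
a = (7 - 0) / 1
a = 7 / 1
a = 7 m/s^2

7 m/s^2


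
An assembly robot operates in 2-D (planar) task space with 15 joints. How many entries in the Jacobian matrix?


Given: task space dimension = 2, joints = 15
Jacobian is a 2 x 15 matrix
Total entries = rows * columns
Total = 2 * 15
Total = 30

30


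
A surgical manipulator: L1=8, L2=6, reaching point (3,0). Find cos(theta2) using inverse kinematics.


Given: L1 = 8, L2 = 6, target (x, y) = (3, 0)
Using cos(theta2) = (x^2 + y^2 - L1^2 - L2^2) / (2*L1*L2)
x^2 + y^2 = 3^2 + 0 = 9
L1^2 + L2^2 = 64 + 36 = 100
Numerator = 9 - 100 = -91
Denominator = 2*8*6 = 96
cos(theta2) = -91/96 = -91/96

-91/96


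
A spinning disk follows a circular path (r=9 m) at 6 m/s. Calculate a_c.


Given: v = 6 m/s, r = 9 m
Using a_c = v^2 / r
a_c = 6^2 / 9
a_c = 36 / 9
a_c = 4 m/s^2

4 m/s^2


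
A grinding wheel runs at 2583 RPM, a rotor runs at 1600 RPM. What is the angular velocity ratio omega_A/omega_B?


Given: RPM_A = 2583, RPM_B = 1600
omega = 2*pi*RPM/60, so omega_A/omega_B = RPM_A / RPM_B
omega_A/omega_B = 2583 / 1600
omega_A/omega_B = 2583/1600

2583/1600


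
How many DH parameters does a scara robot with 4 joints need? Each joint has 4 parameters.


Given: 4 joints, 4 DH parameters per joint (d, theta, a, alpha)
Total DH parameters = number_of_joints * 4
Total = 4 * 4
Total = 16

16


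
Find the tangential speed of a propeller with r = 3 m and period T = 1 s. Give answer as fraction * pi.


Given: radius r = 3 m, period T = 1 s
Using v = 2*pi*r / T
v = 2*pi*3 / 1
v = 6*pi / 1
v = 6*pi m/s

6*pi m/s


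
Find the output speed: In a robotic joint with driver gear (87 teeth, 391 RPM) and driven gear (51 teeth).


Given: N1 = 87 teeth, w1 = 391 RPM, N2 = 51 teeth
Using N1*w1 = N2*w2
w2 = N1*w1 / N2
w2 = 87*391 / 51
w2 = 34017 / 51
w2 = 667 RPM

667 RPM


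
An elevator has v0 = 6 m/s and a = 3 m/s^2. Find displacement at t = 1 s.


Given: v0 = 6 m/s, a = 3 m/s^2, t = 1 s
Using s = v0*t + (1/2)*a*t^2
s = 6*1 + (1/2)*3*1^2
s = 6 + (1/2)*3
s = 6 + 3/2
s = 15/2

15/2 m


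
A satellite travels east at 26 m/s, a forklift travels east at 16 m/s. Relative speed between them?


Given: v_A = 26 m/s east, v_B = 16 m/s east
Both move in the same direction; relative speed = |v_A - v_B|
|26 - 16| = |10|
= 10 m/s

10 m/s


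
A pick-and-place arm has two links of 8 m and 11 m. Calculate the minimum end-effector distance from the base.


Given: L1 = 8 m, L2 = 11 m
For a 2-link planar arm, min reach = |L1 - L2| (second link folded back)
Min reach = |8 - 11|
Min reach = 3 m

3 m


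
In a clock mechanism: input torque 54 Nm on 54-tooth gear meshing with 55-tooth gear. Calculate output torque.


Given: N1 = 54, N2 = 55, T1 = 54 Nm
Using T2/T1 = N2/N1
T2 = T1 * N2 / N1
T2 = 54 * 55 / 54
T2 = 2970 / 54
T2 = 55 Nm

55 Nm


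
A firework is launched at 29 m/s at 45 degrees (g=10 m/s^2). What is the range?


Given: v0 = 29 m/s, theta = 45 deg, g = 10 m/s^2
sin(2*45) = sin(90) = 1
Using R = v0^2 * sin(2*theta) / g
R = 29^2 * 1 / 10
R = 841 / 10
R = 841/10 m

841/10 m


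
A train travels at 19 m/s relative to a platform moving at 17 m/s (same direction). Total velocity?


Given: object velocity = 19 m/s, platform velocity = 17 m/s (same direction)
Using classical velocity addition: v_total = v_object + v_platform
v_total = 19 + 17
v_total = 36 m/s

36 m/s


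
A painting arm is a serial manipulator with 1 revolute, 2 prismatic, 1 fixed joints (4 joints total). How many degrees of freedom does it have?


Given: serial robot with 1 revolute, 2 prismatic, 1 fixed joints
DOF contribution per joint type: revolute=1, prismatic=1, spherical=3, fixed=0
DOF = 1*1 + 2*1 + 1*0
DOF = 3

3


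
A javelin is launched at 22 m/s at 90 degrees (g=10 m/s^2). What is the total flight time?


Given: v0 = 22 m/s, theta = 90 deg, g = 10 m/s^2
sin(90) = 1
Using T = 2*v0*sin(theta) / g
T = 2*22*1 / 10
T = 44 / 10
T = 22/5 s

22/5 s


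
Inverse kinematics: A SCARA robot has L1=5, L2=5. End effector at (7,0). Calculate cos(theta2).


Given: L1 = 5, L2 = 5, target (x, y) = (7, 0)
Using cos(theta2) = (x^2 + y^2 - L1^2 - L2^2) / (2*L1*L2)
x^2 + y^2 = 7^2 + 0 = 49
L1^2 + L2^2 = 25 + 25 = 50
Numerator = 49 - 50 = -1
Denominator = 2*5*5 = 50
cos(theta2) = -1/50 = -1/50

-1/50


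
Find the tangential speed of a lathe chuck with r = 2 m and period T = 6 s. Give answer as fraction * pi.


Given: radius r = 2 m, period T = 6 s
Using v = 2*pi*r / T
v = 2*pi*2 / 6
v = 4*pi / 6
v = 2/3*pi m/s

2/3*pi m/s


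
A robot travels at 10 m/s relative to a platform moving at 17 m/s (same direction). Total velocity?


Given: object velocity = 10 m/s, platform velocity = 17 m/s (same direction)
Using classical velocity addition: v_total = v_object + v_platform
v_total = 10 + 17
v_total = 27 m/s

27 m/s


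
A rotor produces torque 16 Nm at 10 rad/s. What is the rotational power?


Given: tau = 16 Nm, omega = 10 rad/s
Using P = tau * omega
P = 16 * 10
P = 160 W

160 W


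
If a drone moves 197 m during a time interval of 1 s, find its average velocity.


Given: distance d = 197 m, time t = 1 s
Using v = d / t
v = 197 / 1
v = 197 m/s

197 m/s


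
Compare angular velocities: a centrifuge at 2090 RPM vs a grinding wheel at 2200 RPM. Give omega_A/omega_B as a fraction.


Given: RPM_A = 2090, RPM_B = 2200
omega = 2*pi*RPM/60, so omega_A/omega_B = RPM_A / RPM_B
omega_A/omega_B = 2090 / 2200
omega_A/omega_B = 19/20

19/20


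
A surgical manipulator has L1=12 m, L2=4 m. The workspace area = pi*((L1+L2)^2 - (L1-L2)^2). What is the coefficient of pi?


Given: L1 = 12, L2 = 4
(L1+L2)^2 = (16)^2 = 256
(L1-L2)^2 = (8)^2 = 64
Difference = 256 - 64 = 192
This equals 4*L1*L2 = 4*12*4 = 192
Workspace area = 192*pi

192


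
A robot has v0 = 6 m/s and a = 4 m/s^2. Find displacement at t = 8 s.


Given: v0 = 6 m/s, a = 4 m/s^2, t = 8 s
Using s = v0*t + (1/2)*a*t^2
s = 6*8 + (1/2)*4*8^2
s = 48 + (1/2)*256
s = 48 + 128
s = 176

176 m


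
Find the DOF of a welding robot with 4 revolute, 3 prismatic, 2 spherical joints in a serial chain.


Given: serial robot with 4 revolute, 3 prismatic, 2 spherical joints
DOF contribution per joint type: revolute=1, prismatic=1, spherical=3, fixed=0
DOF = 4*1 + 3*1 + 2*3
DOF = 13

13


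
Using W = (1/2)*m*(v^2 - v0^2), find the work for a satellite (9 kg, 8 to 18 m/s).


Given: m = 9 kg, v0 = 8 m/s, v = 18 m/s
Using W = (1/2)*m*(v^2 - v0^2)
v^2 = 18^2 = 324
v0^2 = 8^2 = 64
v^2 - v0^2 = 324 - 64 = 260
W = (1/2)*9*260 = 1170 J

1170 J


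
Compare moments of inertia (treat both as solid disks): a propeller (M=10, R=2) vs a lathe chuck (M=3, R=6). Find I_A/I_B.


Given: M1=10 kg, R1=2 m, M2=3 kg, R2=6 m
For a disk: I = (1/2)*M*R^2, so I_A/I_B = (M1*R1^2)/(M2*R2^2)
M1*R1^2 = 10*4 = 40
M2*R2^2 = 3*36 = 108
I_A/I_B = 40/108 = 10/27

10/27


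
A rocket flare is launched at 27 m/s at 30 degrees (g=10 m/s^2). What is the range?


Given: v0 = 27 m/s, theta = 30 deg, g = 10 m/s^2
sin(2*30) = sin(60) = sqrt(3)/2
Using R = v0^2 * sin(2*theta) / g
R = 27^2 * (sqrt(3)/2) / 10
R = 729 * sqrt(3) / 20
R = 729/20*sqrt(3) m

729/20*sqrt(3) m


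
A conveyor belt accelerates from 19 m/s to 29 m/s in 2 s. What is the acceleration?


Given: initial velocity v0 = 19 m/s, final velocity v = 29 m/s, time t = 2 s
Using a = (v - v0) / t
a = (29 - 19) / 2
a = 10 / 2
a = 5 m/s^2

5 m/s^2


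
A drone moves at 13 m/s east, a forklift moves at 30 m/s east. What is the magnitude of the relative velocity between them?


Given: v_A = 13 m/s east, v_B = 30 m/s east
Both move in the same direction; relative speed = |v_A - v_B|
|13 - 30| = |-17|
= 17 m/s

17 m/s


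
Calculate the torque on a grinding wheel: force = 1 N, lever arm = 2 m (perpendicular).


Given: F = 1 N, r = 2 m, angle = 90 deg (perpendicular)
Using tau = F * r * sin(90)
sin(90) = 1
tau = 1 * 2 * 1
tau = 2 Nm

2 Nm


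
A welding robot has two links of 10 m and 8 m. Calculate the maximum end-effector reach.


Given: L1 = 10 m, L2 = 8 m
For a 2-link planar arm, max reach = L1 + L2 (fully extended)
Max reach = 10 + 8
Max reach = 18 m

18 m


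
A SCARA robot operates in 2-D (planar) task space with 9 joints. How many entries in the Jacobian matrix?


Given: task space dimension = 2, joints = 9
Jacobian is a 2 x 9 matrix
Total entries = rows * columns
Total = 2 * 9
Total = 18

18


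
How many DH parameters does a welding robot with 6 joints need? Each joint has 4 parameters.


Given: 6 joints, 4 DH parameters per joint (d, theta, a, alpha)
Total DH parameters = number_of_joints * 4
Total = 6 * 4
Total = 24

24


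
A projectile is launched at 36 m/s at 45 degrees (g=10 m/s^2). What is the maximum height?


Given: v0 = 36 m/s, theta = 45 deg, g = 10 m/s^2
sin^2(45) = 1/2
Using H = v0^2 * sin^2(theta) / (2*g)
H = 36^2 * 1/2 / (2*10)
H = 1296 * 1/2 / 20
H = 648 / 20
H = 162/5 m

162/5 m


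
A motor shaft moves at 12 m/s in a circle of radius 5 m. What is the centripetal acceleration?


Given: v = 12 m/s, r = 5 m
Using a_c = v^2 / r
a_c = 12^2 / 5
a_c = 144 / 5
a_c = 144/5 m/s^2

144/5 m/s^2


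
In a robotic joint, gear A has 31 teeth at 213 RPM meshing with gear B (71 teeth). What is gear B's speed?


Given: N1 = 31 teeth, w1 = 213 RPM, N2 = 71 teeth
Using N1*w1 = N2*w2
w2 = N1*w1 / N2
w2 = 31*213 / 71
w2 = 6603 / 71
w2 = 93 RPM

93 RPM


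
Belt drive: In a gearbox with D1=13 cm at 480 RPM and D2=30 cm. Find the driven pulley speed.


Given: D1 = 13 cm, w1 = 480 RPM, D2 = 30 cm
Using D1*w1 = D2*w2
w2 = D1*w1 / D2
w2 = 13*480 / 30
w2 = 6240 / 30
w2 = 208 RPM

208 RPM


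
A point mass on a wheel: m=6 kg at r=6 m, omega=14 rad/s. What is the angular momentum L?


Given: m = 6 kg, r = 6 m, omega = 14 rad/s
For a point mass: I = m*r^2
I = 6*6^2 = 6*36 = 216
L = I*omega = 216*14
L = 3024 kg*m^2/s

3024 kg*m^2/s


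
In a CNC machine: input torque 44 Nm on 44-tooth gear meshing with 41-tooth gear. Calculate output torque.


Given: N1 = 44, N2 = 41, T1 = 44 Nm
Using T2/T1 = N2/N1
T2 = T1 * N2 / N1
T2 = 44 * 41 / 44
T2 = 1804 / 44
T2 = 41 Nm

41 Nm


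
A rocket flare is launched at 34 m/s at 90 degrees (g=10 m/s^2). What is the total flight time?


Given: v0 = 34 m/s, theta = 90 deg, g = 10 m/s^2
sin(90) = 1
Using T = 2*v0*sin(theta) / g
T = 2*34*1 / 10
T = 68 / 10
T = 34/5 s

34/5 s


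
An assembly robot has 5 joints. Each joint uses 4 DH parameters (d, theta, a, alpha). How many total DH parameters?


Given: 5 joints, 4 DH parameters per joint (d, theta, a, alpha)
Total DH parameters = number_of_joints * 4
Total = 5 * 4
Total = 20

20


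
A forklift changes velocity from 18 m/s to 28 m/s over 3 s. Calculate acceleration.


Given: initial velocity v0 = 18 m/s, final velocity v = 28 m/s, time t = 3 s
Using a = (v - v0) / t
a = (28 - 18) / 3
a = 10 / 3
a = 10/3 m/s^2

10/3 m/s^2


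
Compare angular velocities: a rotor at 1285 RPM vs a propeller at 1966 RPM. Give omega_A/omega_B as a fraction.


Given: RPM_A = 1285, RPM_B = 1966
omega = 2*pi*RPM/60, so omega_A/omega_B = RPM_A / RPM_B
omega_A/omega_B = 1285 / 1966
omega_A/omega_B = 1285/1966

1285/1966


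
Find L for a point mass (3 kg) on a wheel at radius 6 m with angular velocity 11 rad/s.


Given: m = 3 kg, r = 6 m, omega = 11 rad/s
For a point mass: I = m*r^2
I = 3*6^2 = 3*36 = 108
L = I*omega = 108*11
L = 1188 kg*m^2/s

1188 kg*m^2/s


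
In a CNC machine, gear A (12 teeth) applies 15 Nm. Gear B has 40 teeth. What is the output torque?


Given: N1 = 12, N2 = 40, T1 = 15 Nm
Using T2/T1 = N2/N1
T2 = T1 * N2 / N1
T2 = 15 * 40 / 12
T2 = 600 / 12
T2 = 50 Nm

50 Nm


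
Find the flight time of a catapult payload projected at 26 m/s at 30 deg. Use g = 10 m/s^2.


Given: v0 = 26 m/s, theta = 30 deg, g = 10 m/s^2
sin(30) = 1/2
Using T = 2*v0*sin(theta) / g
T = 2*26*1/2 / 10
T = 26 / 10
T = 13/5 s

13/5 s


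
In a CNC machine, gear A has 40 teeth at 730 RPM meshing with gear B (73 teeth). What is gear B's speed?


Given: N1 = 40 teeth, w1 = 730 RPM, N2 = 73 teeth
Using N1*w1 = N2*w2
w2 = N1*w1 / N2
w2 = 40*730 / 73
w2 = 29200 / 73
w2 = 400 RPM

400 RPM


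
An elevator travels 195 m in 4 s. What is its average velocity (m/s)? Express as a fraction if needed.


Given: distance d = 195 m, time t = 4 s
Using v = d / t
v = 195 / 4
v = 195/4 m/s

195/4 m/s


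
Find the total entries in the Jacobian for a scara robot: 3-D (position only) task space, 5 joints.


Given: task space dimension = 3, joints = 5
Jacobian is a 3 x 5 matrix
Total entries = rows * columns
Total = 3 * 5
Total = 15

15


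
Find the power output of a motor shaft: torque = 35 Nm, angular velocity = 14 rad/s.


Given: tau = 35 Nm, omega = 14 rad/s
Using P = tau * omega
P = 35 * 14
P = 490 W

490 W


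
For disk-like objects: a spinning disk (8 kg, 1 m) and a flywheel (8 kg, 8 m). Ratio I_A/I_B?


Given: M1=8 kg, R1=1 m, M2=8 kg, R2=8 m
For a disk: I = (1/2)*M*R^2, so I_A/I_B = (M1*R1^2)/(M2*R2^2)
M1*R1^2 = 8*1 = 8
M2*R2^2 = 8*64 = 512
I_A/I_B = 8/512 = 1/64

1/64


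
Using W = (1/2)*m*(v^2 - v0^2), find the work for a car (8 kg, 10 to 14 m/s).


Given: m = 8 kg, v0 = 10 m/s, v = 14 m/s
Using W = (1/2)*m*(v^2 - v0^2)
v^2 = 14^2 = 196
v0^2 = 10^2 = 100
v^2 - v0^2 = 196 - 100 = 96
W = (1/2)*8*96 = 384 J

384 J


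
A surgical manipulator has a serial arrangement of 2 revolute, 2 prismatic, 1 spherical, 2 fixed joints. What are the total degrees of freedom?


Given: serial robot with 2 revolute, 2 prismatic, 1 spherical, 2 fixed joints
DOF contribution per joint type: revolute=1, prismatic=1, spherical=3, fixed=0
DOF = 2*1 + 2*1 + 1*3 + 2*0
DOF = 7

7


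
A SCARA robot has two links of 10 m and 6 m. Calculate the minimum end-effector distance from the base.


Given: L1 = 10 m, L2 = 6 m
For a 2-link planar arm, min reach = |L1 - L2| (second link folded back)
Min reach = |10 - 6|
Min reach = 4 m

4 m


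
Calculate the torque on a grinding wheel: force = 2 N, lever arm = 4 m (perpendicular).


Given: F = 2 N, r = 4 m, angle = 90 deg (perpendicular)
Using tau = F * r * sin(90)
sin(90) = 1
tau = 2 * 4 * 1
tau = 8 Nm

8 Nm


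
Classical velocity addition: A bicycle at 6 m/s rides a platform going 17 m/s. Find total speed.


Given: object velocity = 6 m/s, platform velocity = 17 m/s (same direction)
Using classical velocity addition: v_total = v_object + v_platform
v_total = 6 + 17
v_total = 23 m/s

23 m/s


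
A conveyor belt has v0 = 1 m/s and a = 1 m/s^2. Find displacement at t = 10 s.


Given: v0 = 1 m/s, a = 1 m/s^2, t = 10 s
Using s = v0*t + (1/2)*a*t^2
s = 1*10 + (1/2)*1*10^2
s = 10 + (1/2)*100
s = 10 + 50
s = 60

60 m


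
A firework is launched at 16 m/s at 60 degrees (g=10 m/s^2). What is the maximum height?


Given: v0 = 16 m/s, theta = 60 deg, g = 10 m/s^2
sin^2(60) = 3/4
Using H = v0^2 * sin^2(theta) / (2*g)
H = 16^2 * 3/4 / (2*10)
H = 256 * 3/4 / 20
H = 192 / 20
H = 48/5 m

48/5 m


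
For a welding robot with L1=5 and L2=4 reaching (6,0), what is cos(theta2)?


Given: L1 = 5, L2 = 4, target (x, y) = (6, 0)
Using cos(theta2) = (x^2 + y^2 - L1^2 - L2^2) / (2*L1*L2)
x^2 + y^2 = 6^2 + 0 = 36
L1^2 + L2^2 = 25 + 16 = 41
Numerator = 36 - 41 = -5
Denominator = 2*5*4 = 40
cos(theta2) = -5/40 = -1/8

-1/8


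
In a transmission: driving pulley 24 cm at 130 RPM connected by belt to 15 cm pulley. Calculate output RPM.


Given: D1 = 24 cm, w1 = 130 RPM, D2 = 15 cm
Using D1*w1 = D2*w2
w2 = D1*w1 / D2
w2 = 24*130 / 15
w2 = 3120 / 15
w2 = 208 RPM

208 RPM


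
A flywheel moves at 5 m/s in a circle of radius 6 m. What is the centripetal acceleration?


Given: v = 5 m/s, r = 6 m
Using a_c = v^2 / r
a_c = 5^2 / 6
a_c = 25 / 6
a_c = 25/6 m/s^2

25/6 m/s^2


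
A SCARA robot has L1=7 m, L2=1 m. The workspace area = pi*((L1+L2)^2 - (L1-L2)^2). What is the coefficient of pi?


Given: L1 = 7, L2 = 1
(L1+L2)^2 = (8)^2 = 64
(L1-L2)^2 = (6)^2 = 36
Difference = 64 - 36 = 28
This equals 4*L1*L2 = 4*7*1 = 28
Workspace area = 28*pi

28


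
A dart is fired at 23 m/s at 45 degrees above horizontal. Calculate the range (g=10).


Given: v0 = 23 m/s, theta = 45 deg, g = 10 m/s^2
sin(2*45) = sin(90) = 1
Using R = v0^2 * sin(2*theta) / g
R = 23^2 * 1 / 10
R = 529 / 10
R = 529/10 m

529/10 m


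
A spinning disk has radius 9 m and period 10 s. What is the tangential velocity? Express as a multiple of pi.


Given: radius r = 9 m, period T = 10 s
Using v = 2*pi*r / T
v = 2*pi*9 / 10
v = 18*pi / 10
v = 9/5*pi m/s

9/5*pi m/s


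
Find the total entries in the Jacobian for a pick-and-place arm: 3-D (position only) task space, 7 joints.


Given: task space dimension = 3, joints = 7
Jacobian is a 3 x 7 matrix
Total entries = rows * columns
Total = 3 * 7
Total = 21

21


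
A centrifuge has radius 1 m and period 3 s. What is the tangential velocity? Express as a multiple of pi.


Given: radius r = 1 m, period T = 3 s
Using v = 2*pi*r / T
v = 2*pi*1 / 3
v = 2*pi / 3
v = 2/3*pi m/s

2/3*pi m/s


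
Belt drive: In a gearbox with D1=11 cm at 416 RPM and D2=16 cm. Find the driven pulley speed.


Given: D1 = 11 cm, w1 = 416 RPM, D2 = 16 cm
Using D1*w1 = D2*w2
w2 = D1*w1 / D2
w2 = 11*416 / 16
w2 = 4576 / 16
w2 = 286 RPM

286 RPM


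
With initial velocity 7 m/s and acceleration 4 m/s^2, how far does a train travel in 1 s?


Given: v0 = 7 m/s, a = 4 m/s^2, t = 1 s
Using s = v0*t + (1/2)*a*t^2
s = 7*1 + (1/2)*4*1^2
s = 7 + (1/2)*4
s = 7 + 2
s = 9

9 m


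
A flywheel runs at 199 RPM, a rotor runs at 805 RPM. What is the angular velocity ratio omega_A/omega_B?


Given: RPM_A = 199, RPM_B = 805
omega = 2*pi*RPM/60, so omega_A/omega_B = RPM_A / RPM_B
omega_A/omega_B = 199 / 805
omega_A/omega_B = 199/805

199/805


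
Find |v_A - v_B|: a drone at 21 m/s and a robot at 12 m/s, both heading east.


Given: v_A = 21 m/s east, v_B = 12 m/s east
Both move in the same direction; relative speed = |v_A - v_B|
|21 - 12| = |9|
= 9 m/s

9 m/s


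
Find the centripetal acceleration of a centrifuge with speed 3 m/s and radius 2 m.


Given: v = 3 m/s, r = 2 m
Using a_c = v^2 / r
a_c = 3^2 / 2
a_c = 9 / 2
a_c = 9/2 m/s^2

9/2 m/s^2


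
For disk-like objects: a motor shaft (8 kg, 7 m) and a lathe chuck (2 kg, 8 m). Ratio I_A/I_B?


Given: M1=8 kg, R1=7 m, M2=2 kg, R2=8 m
For a disk: I = (1/2)*M*R^2, so I_A/I_B = (M1*R1^2)/(M2*R2^2)
M1*R1^2 = 8*49 = 392
M2*R2^2 = 2*64 = 128
I_A/I_B = 392/128 = 49/16

49/16


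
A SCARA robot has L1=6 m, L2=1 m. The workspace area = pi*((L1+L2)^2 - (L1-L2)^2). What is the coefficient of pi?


Given: L1 = 6, L2 = 1
(L1+L2)^2 = (7)^2 = 49
(L1-L2)^2 = (5)^2 = 25
Difference = 49 - 25 = 24
This equals 4*L1*L2 = 4*6*1 = 24
Workspace area = 24*pi

24


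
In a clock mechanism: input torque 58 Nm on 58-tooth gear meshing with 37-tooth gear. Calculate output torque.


Given: N1 = 58, N2 = 37, T1 = 58 Nm
Using T2/T1 = N2/N1
T2 = T1 * N2 / N1
T2 = 58 * 37 / 58
T2 = 2146 / 58
T2 = 37 Nm

37 Nm


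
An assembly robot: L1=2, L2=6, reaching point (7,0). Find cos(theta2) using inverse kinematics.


Given: L1 = 2, L2 = 6, target (x, y) = (7, 0)
Using cos(theta2) = (x^2 + y^2 - L1^2 - L2^2) / (2*L1*L2)
x^2 + y^2 = 7^2 + 0 = 49
L1^2 + L2^2 = 4 + 36 = 40
Numerator = 49 - 40 = 9
Denominator = 2*2*6 = 24
cos(theta2) = 9/24 = 3/8

3/8


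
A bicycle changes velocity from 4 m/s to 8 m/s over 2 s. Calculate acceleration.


Given: initial velocity v0 = 4 m/s, final velocity v = 8 m/s, time t = 2 s
Using a = (v - v0) / t
a = (8 - 4) / 2
a = 4 / 2
a = 2 m/s^2

2 m/s^2


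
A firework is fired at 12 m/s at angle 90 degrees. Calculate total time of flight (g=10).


Given: v0 = 12 m/s, theta = 90 deg, g = 10 m/s^2
sin(90) = 1
Using T = 2*v0*sin(theta) / g
T = 2*12*1 / 10
T = 24 / 10
T = 12/5 s

12/5 s


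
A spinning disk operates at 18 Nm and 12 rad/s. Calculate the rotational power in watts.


Given: tau = 18 Nm, omega = 12 rad/s
Using P = tau * omega
P = 18 * 12
P = 216 W

216 W


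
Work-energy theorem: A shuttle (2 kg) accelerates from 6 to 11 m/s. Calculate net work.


Given: m = 2 kg, v0 = 6 m/s, v = 11 m/s
Using W = (1/2)*m*(v^2 - v0^2)
v^2 = 11^2 = 121
v0^2 = 6^2 = 36
v^2 - v0^2 = 121 - 36 = 85
W = (1/2)*2*85 = 85 J

85 J


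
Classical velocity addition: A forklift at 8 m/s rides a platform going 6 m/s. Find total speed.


Given: object velocity = 8 m/s, platform velocity = 6 m/s (same direction)
Using classical velocity addition: v_total = v_object + v_platform
v_total = 8 + 6
v_total = 14 m/s

14 m/s


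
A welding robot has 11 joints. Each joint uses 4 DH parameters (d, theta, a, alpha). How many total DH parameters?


Given: 11 joints, 4 DH parameters per joint (d, theta, a, alpha)
Total DH parameters = number_of_joints * 4
Total = 11 * 4
Total = 44

44


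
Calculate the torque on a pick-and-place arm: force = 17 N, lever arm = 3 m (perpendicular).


Given: F = 17 N, r = 3 m, angle = 90 deg (perpendicular)
Using tau = F * r * sin(90)
sin(90) = 1
tau = 17 * 3 * 1
tau = 51 Nm

51 Nm


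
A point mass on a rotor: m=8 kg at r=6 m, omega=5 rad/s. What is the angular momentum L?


Given: m = 8 kg, r = 6 m, omega = 5 rad/s
For a point mass: I = m*r^2
I = 8*6^2 = 8*36 = 288
L = I*omega = 288*5
L = 1440 kg*m^2/s

1440 kg*m^2/s


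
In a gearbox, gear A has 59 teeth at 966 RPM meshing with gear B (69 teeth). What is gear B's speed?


Given: N1 = 59 teeth, w1 = 966 RPM, N2 = 69 teeth
Using N1*w1 = N2*w2
w2 = N1*w1 / N2
w2 = 59*966 / 69
w2 = 56994 / 69
w2 = 826 RPM

826 RPM


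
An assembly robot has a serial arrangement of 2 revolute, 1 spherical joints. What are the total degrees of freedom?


Given: serial robot with 2 revolute, 1 spherical joints
DOF contribution per joint type: revolute=1, prismatic=1, spherical=3, fixed=0
DOF = 2*1 + 1*3
DOF = 5

5


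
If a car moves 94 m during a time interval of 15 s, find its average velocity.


Given: distance d = 94 m, time t = 15 s
Using v = d / t
v = 94 / 15
v = 94/15 m/s

94/15 m/s


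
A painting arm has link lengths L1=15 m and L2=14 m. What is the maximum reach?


Given: L1 = 15 m, L2 = 14 m
For a 2-link planar arm, max reach = L1 + L2 (fully extended)
Max reach = 15 + 14
Max reach = 29 m

29 m


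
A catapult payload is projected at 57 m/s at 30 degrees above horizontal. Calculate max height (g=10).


Given: v0 = 57 m/s, theta = 30 deg, g = 10 m/s^2
sin^2(30) = 1/4
Using H = v0^2 * sin^2(theta) / (2*g)
H = 57^2 * 1/4 / (2*10)
H = 3249 * 1/4 / 20
H = 3249/4 / 20
H = 3249/80 m

3249/80 m


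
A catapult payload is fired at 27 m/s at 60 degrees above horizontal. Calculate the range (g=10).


Given: v0 = 27 m/s, theta = 60 deg, g = 10 m/s^2
sin(2*60) = sin(120) = sqrt(3)/2
Using R = v0^2 * sin(2*theta) / g
R = 27^2 * (sqrt(3)/2) / 10
R = 729 * sqrt(3) / 20
R = 729/20*sqrt(3) m

729/20*sqrt(3) m


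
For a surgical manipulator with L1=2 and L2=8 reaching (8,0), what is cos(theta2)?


Given: L1 = 2, L2 = 8, target (x, y) = (8, 0)
Using cos(theta2) = (x^2 + y^2 - L1^2 - L2^2) / (2*L1*L2)
x^2 + y^2 = 8^2 + 0 = 64
L1^2 + L2^2 = 4 + 64 = 68
Numerator = 64 - 68 = -4
Denominator = 2*2*8 = 32
cos(theta2) = -4/32 = -1/8

-1/8


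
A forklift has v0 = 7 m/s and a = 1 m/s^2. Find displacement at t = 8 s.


Given: v0 = 7 m/s, a = 1 m/s^2, t = 8 s
Using s = v0*t + (1/2)*a*t^2
s = 7*8 + (1/2)*1*8^2
s = 56 + (1/2)*64
s = 56 + 32
s = 88

88 m


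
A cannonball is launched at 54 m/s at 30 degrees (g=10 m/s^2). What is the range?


Given: v0 = 54 m/s, theta = 30 deg, g = 10 m/s^2
sin(2*30) = sin(60) = sqrt(3)/2
Using R = v0^2 * sin(2*theta) / g
R = 54^2 * (sqrt(3)/2) / 10
R = 2916 * sqrt(3) / 20
R = 729/5*sqrt(3) m

729/5*sqrt(3) m


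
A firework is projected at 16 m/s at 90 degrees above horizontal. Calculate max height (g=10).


Given: v0 = 16 m/s, theta = 90 deg, g = 10 m/s^2
sin^2(90) = 1
Using H = v0^2 * sin^2(theta) / (2*g)
H = 16^2 * 1 / (2*10)
H = 256 * 1 / 20
H = 256 / 20
H = 64/5 m

64/5 m


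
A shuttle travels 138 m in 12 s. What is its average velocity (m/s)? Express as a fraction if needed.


Given: distance d = 138 m, time t = 12 s
Using v = d / t
v = 138 / 12
v = 23/2 m/s

23/2 m/s


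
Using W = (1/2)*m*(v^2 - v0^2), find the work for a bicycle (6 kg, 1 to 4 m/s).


Given: m = 6 kg, v0 = 1 m/s, v = 4 m/s
Using W = (1/2)*m*(v^2 - v0^2)
v^2 = 4^2 = 16
v0^2 = 1^2 = 1
v^2 - v0^2 = 16 - 1 = 15
W = (1/2)*6*15 = 45 J

45 J


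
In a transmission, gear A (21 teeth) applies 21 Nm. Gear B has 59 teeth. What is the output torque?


Given: N1 = 21, N2 = 59, T1 = 21 Nm
Using T2/T1 = N2/N1
T2 = T1 * N2 / N1
T2 = 21 * 59 / 21
T2 = 1239 / 21
T2 = 59 Nm

59 Nm


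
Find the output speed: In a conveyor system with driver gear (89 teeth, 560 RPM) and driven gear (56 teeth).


Given: N1 = 89 teeth, w1 = 560 RPM, N2 = 56 teeth
Using N1*w1 = N2*w2
w2 = N1*w1 / N2
w2 = 89*560 / 56
w2 = 49840 / 56
w2 = 890 RPM

890 RPM


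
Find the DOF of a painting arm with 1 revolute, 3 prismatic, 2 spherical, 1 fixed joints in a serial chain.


Given: serial robot with 1 revolute, 3 prismatic, 2 spherical, 1 fixed joints
DOF contribution per joint type: revolute=1, prismatic=1, spherical=3, fixed=0
DOF = 1*1 + 3*1 + 2*3 + 1*0
DOF = 10

10


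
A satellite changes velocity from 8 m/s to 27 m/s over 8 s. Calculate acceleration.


Given: initial velocity v0 = 8 m/s, final velocity v = 27 m/s, time t = 8 s
Using a = (v - v0) / t
a = (27 - 8) / 8
a = 19 / 8
a = 19/8 m/s^2

19/8 m/s^2


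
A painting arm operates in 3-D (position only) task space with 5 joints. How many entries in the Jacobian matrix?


Given: task space dimension = 3, joints = 5
Jacobian is a 3 x 5 matrix
Total entries = rows * columns
Total = 3 * 5
Total = 15

15


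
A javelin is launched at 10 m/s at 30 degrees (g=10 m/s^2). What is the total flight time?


Given: v0 = 10 m/s, theta = 30 deg, g = 10 m/s^2
sin(30) = 1/2
Using T = 2*v0*sin(theta) / g
T = 2*10*1/2 / 10
T = 10 / 10
T = 1 s

1 s


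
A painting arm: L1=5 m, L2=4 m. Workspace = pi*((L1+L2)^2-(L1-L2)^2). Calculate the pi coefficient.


Given: L1 = 5, L2 = 4
(L1+L2)^2 = (9)^2 = 81
(L1-L2)^2 = (1)^2 = 1
Difference = 81 - 1 = 80
This equals 4*L1*L2 = 4*5*4 = 80
Workspace area = 80*pi

80


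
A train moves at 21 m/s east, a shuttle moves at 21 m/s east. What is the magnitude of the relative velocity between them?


Given: v_A = 21 m/s east, v_B = 21 m/s east
Both move in the same direction; relative speed = |v_A - v_B|
|21 - 21| = |0|
= 0 m/s

0 m/s


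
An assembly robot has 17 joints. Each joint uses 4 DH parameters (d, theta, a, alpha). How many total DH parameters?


Given: 17 joints, 4 DH parameters per joint (d, theta, a, alpha)
Total DH parameters = number_of_joints * 4
Total = 17 * 4
Total = 68

68


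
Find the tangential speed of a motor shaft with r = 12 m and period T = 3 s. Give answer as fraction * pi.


Given: radius r = 12 m, period T = 3 s
Using v = 2*pi*r / T
v = 2*pi*12 / 3
v = 24*pi / 3
v = 8*pi m/s

8*pi m/s


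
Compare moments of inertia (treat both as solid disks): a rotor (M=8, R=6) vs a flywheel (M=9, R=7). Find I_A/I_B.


Given: M1=8 kg, R1=6 m, M2=9 kg, R2=7 m
For a disk: I = (1/2)*M*R^2, so I_A/I_B = (M1*R1^2)/(M2*R2^2)
M1*R1^2 = 8*36 = 288
M2*R2^2 = 9*49 = 441
I_A/I_B = 288/441 = 32/49

32/49


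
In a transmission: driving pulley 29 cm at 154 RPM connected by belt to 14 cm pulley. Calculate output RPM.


Given: D1 = 29 cm, w1 = 154 RPM, D2 = 14 cm
Using D1*w1 = D2*w2
w2 = D1*w1 / D2
w2 = 29*154 / 14
w2 = 4466 / 14
w2 = 319 RPM

319 RPM


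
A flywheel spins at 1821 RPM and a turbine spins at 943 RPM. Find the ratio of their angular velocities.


Given: RPM_A = 1821, RPM_B = 943
omega = 2*pi*RPM/60, so omega_A/omega_B = RPM_A / RPM_B
omega_A/omega_B = 1821 / 943
omega_A/omega_B = 1821/943

1821/943


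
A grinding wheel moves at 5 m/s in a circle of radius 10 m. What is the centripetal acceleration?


Given: v = 5 m/s, r = 10 m
Using a_c = v^2 / r
a_c = 5^2 / 10
a_c = 25 / 10
a_c = 5/2 m/s^2

5/2 m/s^2


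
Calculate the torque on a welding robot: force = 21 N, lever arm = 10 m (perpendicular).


Given: F = 21 N, r = 10 m, angle = 90 deg (perpendicular)
Using tau = F * r * sin(90)
sin(90) = 1
tau = 21 * 10 * 1
tau = 210 Nm

210 Nm


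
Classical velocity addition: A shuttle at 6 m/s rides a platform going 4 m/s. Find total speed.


Given: object velocity = 6 m/s, platform velocity = 4 m/s (same direction)
Using classical velocity addition: v_total = v_object + v_platform
v_total = 6 + 4
v_total = 10 m/s

10 m/s


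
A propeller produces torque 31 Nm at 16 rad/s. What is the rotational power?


Given: tau = 31 Nm, omega = 16 rad/s
Using P = tau * omega
P = 31 * 16
P = 496 W

496 W


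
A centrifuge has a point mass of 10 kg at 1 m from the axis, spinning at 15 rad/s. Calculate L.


Given: m = 10 kg, r = 1 m, omega = 15 rad/s
For a point mass: I = m*r^2
I = 10*1^2 = 10*1 = 10
L = I*omega = 10*15
L = 150 kg*m^2/s

150 kg*m^2/s


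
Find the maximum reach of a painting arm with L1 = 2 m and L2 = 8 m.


Given: L1 = 2 m, L2 = 8 m
For a 2-link planar arm, max reach = L1 + L2 (fully extended)
Max reach = 2 + 8
Max reach = 10 m

10 m


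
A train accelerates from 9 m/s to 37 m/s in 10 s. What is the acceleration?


Given: initial velocity v0 = 9 m/s, final velocity v = 37 m/s, time t = 10 s
Using a = (v - v0) / t
a = (37 - 9) / 10
a = 28 / 10
a = 14/5 m/s^2

14/5 m/s^2


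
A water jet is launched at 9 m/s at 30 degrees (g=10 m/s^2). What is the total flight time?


Given: v0 = 9 m/s, theta = 30 deg, g = 10 m/s^2
sin(30) = 1/2
Using T = 2*v0*sin(theta) / g
T = 2*9*1/2 / 10
T = 9 / 10
T = 9/10 s

9/10 s


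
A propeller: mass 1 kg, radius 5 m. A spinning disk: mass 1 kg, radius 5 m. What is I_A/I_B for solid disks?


Given: M1=1 kg, R1=5 m, M2=1 kg, R2=5 m
For a disk: I = (1/2)*M*R^2, so I_A/I_B = (M1*R1^2)/(M2*R2^2)
M1*R1^2 = 1*25 = 25
M2*R2^2 = 1*25 = 25
I_A/I_B = 25/25 = 1

1


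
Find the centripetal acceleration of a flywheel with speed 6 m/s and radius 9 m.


Given: v = 6 m/s, r = 9 m
Using a_c = v^2 / r
a_c = 6^2 / 9
a_c = 36 / 9
a_c = 4 m/s^2

4 m/s^2


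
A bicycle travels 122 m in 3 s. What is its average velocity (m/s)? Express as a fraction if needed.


Given: distance d = 122 m, time t = 3 s
Using v = d / t
v = 122 / 3
v = 122/3 m/s

122/3 m/s


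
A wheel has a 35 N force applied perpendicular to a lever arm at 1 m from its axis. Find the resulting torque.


Given: F = 35 N, r = 1 m, angle = 90 deg (perpendicular)
Using tau = F * r * sin(90)
sin(90) = 1
tau = 35 * 1 * 1
tau = 35 Nm

35 Nm


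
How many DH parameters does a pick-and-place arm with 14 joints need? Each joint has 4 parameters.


Given: 14 joints, 4 DH parameters per joint (d, theta, a, alpha)
Total DH parameters = number_of_joints * 4
Total = 14 * 4
Total = 56

56


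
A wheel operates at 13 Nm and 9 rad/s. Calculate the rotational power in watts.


Given: tau = 13 Nm, omega = 9 rad/s
Using P = tau * omega
P = 13 * 9
P = 117 W

117 W


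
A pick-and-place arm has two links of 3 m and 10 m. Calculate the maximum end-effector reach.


Given: L1 = 3 m, L2 = 10 m
For a 2-link planar arm, max reach = L1 + L2 (fully extended)
Max reach = 3 + 10
Max reach = 13 m

13 m


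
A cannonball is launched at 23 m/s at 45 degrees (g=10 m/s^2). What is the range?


Given: v0 = 23 m/s, theta = 45 deg, g = 10 m/s^2
sin(2*45) = sin(90) = 1
Using R = v0^2 * sin(2*theta) / g
R = 23^2 * 1 / 10
R = 529 / 10
R = 529/10 m

529/10 m


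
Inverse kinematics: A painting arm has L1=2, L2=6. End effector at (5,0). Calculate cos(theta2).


Given: L1 = 2, L2 = 6, target (x, y) = (5, 0)
Using cos(theta2) = (x^2 + y^2 - L1^2 - L2^2) / (2*L1*L2)
x^2 + y^2 = 5^2 + 0 = 25
L1^2 + L2^2 = 4 + 36 = 40
Numerator = 25 - 40 = -15
Denominator = 2*2*6 = 24
cos(theta2) = -15/24 = -5/8

-5/8


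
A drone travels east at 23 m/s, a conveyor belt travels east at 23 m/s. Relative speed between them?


Given: v_A = 23 m/s east, v_B = 23 m/s east
Both move in the same direction; relative speed = |v_A - v_B|
|23 - 23| = |0|
= 0 m/s

0 m/s


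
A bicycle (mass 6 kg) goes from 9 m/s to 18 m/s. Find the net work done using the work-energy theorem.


Given: m = 6 kg, v0 = 9 m/s, v = 18 m/s
Using W = (1/2)*m*(v^2 - v0^2)
v^2 = 18^2 = 324
v0^2 = 9^2 = 81
v^2 - v0^2 = 324 - 81 = 243
W = (1/2)*6*243 = 729 J

729 J


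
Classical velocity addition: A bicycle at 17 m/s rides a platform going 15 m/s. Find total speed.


Given: object velocity = 17 m/s, platform velocity = 15 m/s (same direction)
Using classical velocity addition: v_total = v_object + v_platform
v_total = 17 + 15
v_total = 32 m/s

32 m/s


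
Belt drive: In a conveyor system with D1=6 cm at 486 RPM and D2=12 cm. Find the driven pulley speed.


Given: D1 = 6 cm, w1 = 486 RPM, D2 = 12 cm
Using D1*w1 = D2*w2
w2 = D1*w1 / D2
w2 = 6*486 / 12
w2 = 2916 / 12
w2 = 243 RPM

243 RPM


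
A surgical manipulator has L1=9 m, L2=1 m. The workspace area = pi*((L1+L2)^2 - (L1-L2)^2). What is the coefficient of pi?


Given: L1 = 9, L2 = 1
(L1+L2)^2 = (10)^2 = 100
(L1-L2)^2 = (8)^2 = 64
Difference = 100 - 64 = 36
This equals 4*L1*L2 = 4*9*1 = 36
Workspace area = 36*pi

36


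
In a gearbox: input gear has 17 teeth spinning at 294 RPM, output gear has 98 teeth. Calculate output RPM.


Given: N1 = 17 teeth, w1 = 294 RPM, N2 = 98 teeth
Using N1*w1 = N2*w2
w2 = N1*w1 / N2
w2 = 17*294 / 98
w2 = 4998 / 98
w2 = 51 RPM

51 RPM


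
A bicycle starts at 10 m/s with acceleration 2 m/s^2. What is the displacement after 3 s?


Given: v0 = 10 m/s, a = 2 m/s^2, t = 3 s
Using s = v0*t + (1/2)*a*t^2
s = 10*3 + (1/2)*2*3^2
s = 30 + (1/2)*18
s = 30 + 9
s = 39

39 m


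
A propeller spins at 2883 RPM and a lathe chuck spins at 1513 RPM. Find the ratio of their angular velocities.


Given: RPM_A = 2883, RPM_B = 1513
omega = 2*pi*RPM/60, so omega_A/omega_B = RPM_A / RPM_B
omega_A/omega_B = 2883 / 1513
omega_A/omega_B = 2883/1513

2883/1513


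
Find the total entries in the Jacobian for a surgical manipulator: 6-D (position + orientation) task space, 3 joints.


Given: task space dimension = 6, joints = 3
Jacobian is a 6 x 3 matrix
Total entries = rows * columns
Total = 6 * 3
Total = 18

18


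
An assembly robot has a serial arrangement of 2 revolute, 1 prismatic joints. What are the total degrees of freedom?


Given: serial robot with 2 revolute, 1 prismatic joints
DOF contribution per joint type: revolute=1, prismatic=1, spherical=3, fixed=0
DOF = 2*1 + 1*1
DOF = 3

3


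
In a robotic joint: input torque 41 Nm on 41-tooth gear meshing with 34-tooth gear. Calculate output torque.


Given: N1 = 41, N2 = 34, T1 = 41 Nm
Using T2/T1 = N2/N1
T2 = T1 * N2 / N1
T2 = 41 * 34 / 41
T2 = 1394 / 41
T2 = 34 Nm

34 Nm


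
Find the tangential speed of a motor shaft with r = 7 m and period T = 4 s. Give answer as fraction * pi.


Given: radius r = 7 m, period T = 4 s
Using v = 2*pi*r / T
v = 2*pi*7 / 4
v = 14*pi / 4
v = 7/2*pi m/s

7/2*pi m/s


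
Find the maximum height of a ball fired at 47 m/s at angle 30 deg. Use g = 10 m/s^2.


Given: v0 = 47 m/s, theta = 30 deg, g = 10 m/s^2
sin^2(30) = 1/4
Using H = v0^2 * sin^2(theta) / (2*g)
H = 47^2 * 1/4 / (2*10)
H = 2209 * 1/4 / 20
H = 2209/4 / 20
H = 2209/80 m

2209/80 m


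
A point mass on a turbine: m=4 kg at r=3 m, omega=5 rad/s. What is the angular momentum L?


Given: m = 4 kg, r = 3 m, omega = 5 rad/s
For a point mass: I = m*r^2
I = 4*3^2 = 4*9 = 36
L = I*omega = 36*5
L = 180 kg*m^2/s

180 kg*m^2/s


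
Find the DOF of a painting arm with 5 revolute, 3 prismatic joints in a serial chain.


Given: serial robot with 5 revolute, 3 prismatic joints
DOF contribution per joint type: revolute=1, prismatic=1, spherical=3, fixed=0
DOF = 5*1 + 3*1
DOF = 8

8


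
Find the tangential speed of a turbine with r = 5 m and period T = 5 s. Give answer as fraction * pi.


Given: radius r = 5 m, period T = 5 s
Using v = 2*pi*r / T
v = 2*pi*5 / 5
v = 10*pi / 5
v = 2*pi m/s

2*pi m/s


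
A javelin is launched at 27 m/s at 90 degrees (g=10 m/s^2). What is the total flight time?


Given: v0 = 27 m/s, theta = 90 deg, g = 10 m/s^2
sin(90) = 1
Using T = 2*v0*sin(theta) / g
T = 2*27*1 / 10
T = 54 / 10
T = 27/5 s

27/5 s


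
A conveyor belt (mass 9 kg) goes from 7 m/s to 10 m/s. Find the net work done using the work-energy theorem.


Given: m = 9 kg, v0 = 7 m/s, v = 10 m/s
Using W = (1/2)*m*(v^2 - v0^2)
v^2 = 10^2 = 100
v0^2 = 7^2 = 49
v^2 - v0^2 = 100 - 49 = 51
W = (1/2)*9*51 = 459/2 J

459/2 J


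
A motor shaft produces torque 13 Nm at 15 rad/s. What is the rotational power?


Given: tau = 13 Nm, omega = 15 rad/s
Using P = tau * omega
P = 13 * 15
P = 195 W

195 W


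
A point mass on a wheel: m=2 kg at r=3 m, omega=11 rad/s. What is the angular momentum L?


Given: m = 2 kg, r = 3 m, omega = 11 rad/s
For a point mass: I = m*r^2
I = 2*3^2 = 2*9 = 18
L = I*omega = 18*11
L = 198 kg*m^2/s

198 kg*m^2/s


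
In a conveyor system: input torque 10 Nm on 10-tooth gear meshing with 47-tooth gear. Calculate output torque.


Given: N1 = 10, N2 = 47, T1 = 10 Nm
Using T2/T1 = N2/N1
T2 = T1 * N2 / N1
T2 = 10 * 47 / 10
T2 = 470 / 10
T2 = 47 Nm

47 Nm
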